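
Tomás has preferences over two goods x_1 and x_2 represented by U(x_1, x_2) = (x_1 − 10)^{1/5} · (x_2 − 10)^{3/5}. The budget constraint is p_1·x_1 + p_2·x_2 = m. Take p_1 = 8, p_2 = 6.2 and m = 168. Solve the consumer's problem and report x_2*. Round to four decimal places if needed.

x_2* = 13.1452

MRS = (1/3)·(x_2−10)/(x_1−10). Tangency with p_1/p_2 gives x_2−10 = 3·(p_1/p_2)·(x_1−10).
Substituting into the budget: x_1* = 10 + 0.25·(m − 10·p_1 − 10·p_2)/p_1, and x_2* = 10 + 0.75·(…)/p_2.
Discretionary income = 168 − 10·8 − 10·6.2 = 26; x_2* = 10 + 0.75·26/6.2 = 13.1452.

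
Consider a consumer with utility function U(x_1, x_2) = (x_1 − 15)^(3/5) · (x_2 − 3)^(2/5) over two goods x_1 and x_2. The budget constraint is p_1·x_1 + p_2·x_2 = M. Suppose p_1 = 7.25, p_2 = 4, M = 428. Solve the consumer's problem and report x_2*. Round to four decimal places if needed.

Let x_1' = x_1−15, x_2' = x_2−3. MRS = (3/2)·x_2'/x_1' = p_1/p_2.
After buying the subsistence bundle (15, 3), a share 0.6 of the remaining income goes to x_1: x_1* = 15 + 0.6·(M − 15p_1 − 3p_2)/p_1.
Discretionary income = 428 − 15·7.25 − 3·4 = 307.25; x_2* = 3 + 0.4·307.25/4 = 33.725.

x_2* = 33.725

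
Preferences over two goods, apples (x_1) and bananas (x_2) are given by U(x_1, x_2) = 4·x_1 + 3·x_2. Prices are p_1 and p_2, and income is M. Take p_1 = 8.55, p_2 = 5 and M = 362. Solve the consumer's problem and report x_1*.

Linear utility — the consumer picks whichever good has higher MU/price: 4/8.55 = 0.4678 vs 3/5 = 0.6.
x_2 gives more utility per dollar, so spend all income on x_2: x_2* = M/p_2, x_1* = 0.
Numerically: x_1* = 0, x_2* = 72.4.

x_1* = 0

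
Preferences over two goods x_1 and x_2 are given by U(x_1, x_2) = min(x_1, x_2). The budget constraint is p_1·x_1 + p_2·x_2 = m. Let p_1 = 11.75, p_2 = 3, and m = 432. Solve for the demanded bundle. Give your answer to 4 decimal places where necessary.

With perfect complements, no substitution: consume in ratio x_1:x_2 = 1:1.
Budget: p_1·x_1 + p_2·x_1 = m, so (p_1 + p_2)·x_1 = m.
Demand: x_1*(p_1,p_2,m) = m/(p_1 + p_2), x_2* = m/(p_1 + p_2).
Here 11.75 + 3 = 14.75, giving x_1* = 29.2881 and x_2* = 29.2881.

x_1* = 29.2881, x_2* = 29.2881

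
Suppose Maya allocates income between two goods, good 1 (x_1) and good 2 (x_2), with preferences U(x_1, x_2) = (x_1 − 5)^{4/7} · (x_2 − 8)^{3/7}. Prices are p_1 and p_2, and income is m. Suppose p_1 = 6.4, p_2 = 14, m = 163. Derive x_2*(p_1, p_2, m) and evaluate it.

x_2* = 8.5816

MRS = (4/3)·(x_2−8)/(x_1−5). Tangency with p_1/p_2 gives x_2−8 = (3/4)·(p_1/p_2)·(x_1−5).
Substituting into the budget: x_1* = 5 + 4/7·(m − 5·p_1 − 8·p_2)/p_1, and x_2* = 8 + 3/7·(…)/p_2.
Discretionary income = 163 − 5·6.4 − 8·14 = 19; x_2* = 8 + 3/7·19/14 = 8.5816.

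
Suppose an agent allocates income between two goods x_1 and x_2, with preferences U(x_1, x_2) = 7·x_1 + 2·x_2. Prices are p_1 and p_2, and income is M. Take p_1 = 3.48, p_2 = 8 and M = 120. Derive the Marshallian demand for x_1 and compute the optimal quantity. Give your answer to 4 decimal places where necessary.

x_1* = 34.4828

Perfect substitutes: compare marginal utility per dollar. 7/p_1 vs 2/p_2 → 2.0115 vs 0.25.
x_1 gives more utility per dollar, so spend all income on x_1: x_1* = M/p_1, x_2* = 0.
Numerically: x_1* = 34.4828, x_2* = 0.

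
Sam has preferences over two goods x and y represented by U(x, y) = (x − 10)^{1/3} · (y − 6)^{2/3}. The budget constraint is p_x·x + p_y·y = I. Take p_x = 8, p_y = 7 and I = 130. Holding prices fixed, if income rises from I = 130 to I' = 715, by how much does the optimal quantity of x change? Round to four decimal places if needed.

Δx* = 24.375

This is Cobb-Douglas in (x−10, y−6): tangency gives 1/3·p_y·(y−6) = 2/3·p_x·(x−10).
After buying the subsistence bundle (10, 6), a share 1/3 of the remaining income goes to x: x* = 10 + 1/3·(I − 10p_x − 6p_y)/p_x.
Discretionary income = 130 − 10·8 − 6·7 = 8; x* = 10 + 1/3·8/8 = 10.3333.
At I' = 715: x* = 34.7083. Change: 34.7083 − 10.3333 = 24.375.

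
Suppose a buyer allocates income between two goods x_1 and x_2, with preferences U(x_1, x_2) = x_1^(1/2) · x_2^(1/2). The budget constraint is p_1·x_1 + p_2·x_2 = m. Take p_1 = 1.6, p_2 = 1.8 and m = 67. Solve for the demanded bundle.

The MRS is x_2/x_1. Set MRS = p_1/p_2.
Rearranging, p_2·x_2 = p_1·x_1. Substituting into the budget gives p_1·x_1·(1 + 1) = m.
Demand: x_1*(p_1,p_2,m) = 0.5·m/p_1 and x_2* = 0.5·m/p_2.
At p_1=1.6, p_2=1.8, m=67: x_1* = 0.5·67/1.6 = 20.9375, x_2* = 18.6111.

x_1* = 20.9375, x_2* = 18.6111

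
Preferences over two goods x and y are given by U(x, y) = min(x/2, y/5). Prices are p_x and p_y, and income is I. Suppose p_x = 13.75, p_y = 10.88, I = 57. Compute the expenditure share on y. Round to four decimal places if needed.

With perfect complements, no substitution: consume in ratio x:y = 2:5.
Budget: p_x·x + p_y·(5/2)·x = I, so (2·p_x + 5·p_y)·x = 2·I.
Demand: x*(p_x,p_y,I) = 2·I/(2·p_x + 5·p_y), y* = 5·I/(2·p_x + 5·p_y).
Here 2·13.75 + 5·10.88 = 81.9, giving x* = 1.3919 and y* = 3.4799.
Expenditure on y: 10.88·3.4799 = 37.8608; share = 0.6642.

share on y = 0.6642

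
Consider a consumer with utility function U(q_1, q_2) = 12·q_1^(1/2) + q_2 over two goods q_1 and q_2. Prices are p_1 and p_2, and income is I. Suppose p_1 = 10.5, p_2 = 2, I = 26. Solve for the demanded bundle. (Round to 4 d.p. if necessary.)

Utility is quasi-linear in q_2; the FOC for q_1 is 6/√q_1 = p_1/p_2.
Solve: √q_1 = 6·p_2/p_1, so q_1*(p_1,p_2) = (6·p_2/p_1)², and q_2* = (I − p_1·q_1*)/p_2.
Plugging in: q_1* = (6·2/10.5)² = 1.3061, q_2* = 6.1429.

q_1* = 1.3061, q_2* = 6.1429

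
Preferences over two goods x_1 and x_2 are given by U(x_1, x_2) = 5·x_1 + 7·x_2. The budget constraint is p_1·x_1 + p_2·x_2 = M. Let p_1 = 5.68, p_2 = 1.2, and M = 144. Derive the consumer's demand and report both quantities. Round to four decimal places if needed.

x_1* = 0, x_2* = 120

Linear utility — the consumer picks whichever good has higher MU/price: 5/5.68 = 0.8803 vs 7/1.2 = 5.8333.
x_2 gives more utility per dollar, so spend all income on x_2: x_2* = M/p_2, x_1* = 0.
Numerically: x_1* = 0, x_2* = 120.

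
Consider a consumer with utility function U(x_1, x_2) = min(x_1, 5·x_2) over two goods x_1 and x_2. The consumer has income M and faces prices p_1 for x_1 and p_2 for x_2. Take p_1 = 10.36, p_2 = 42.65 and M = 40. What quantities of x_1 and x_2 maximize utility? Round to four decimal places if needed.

x_1* = 2.1175, x_2* = 0.4235

With perfect complements, no substitution: consume in ratio x_1:x_2 = 5:1.
Budget: p_1·x_1 + p_2·(1/5)·x_1 = M, so (5·p_1 + p_2)·x_1 = 5·M.
Demand: x_1*(p_1,p_2,M) = 5·M/(5·p_1 + p_2), x_2* = M/(5·p_1 + p_2).
Here 5·10.36 + 42.65 = 94.45, giving x_1* = 2.1175 and x_2* = 0.4235.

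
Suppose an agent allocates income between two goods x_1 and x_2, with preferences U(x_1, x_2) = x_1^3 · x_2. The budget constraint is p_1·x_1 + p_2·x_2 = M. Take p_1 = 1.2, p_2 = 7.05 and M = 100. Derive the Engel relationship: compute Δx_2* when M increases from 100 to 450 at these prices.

Δx_2* = 12.4113

The MRS is 3·x_2/x_1. Set MRS = p_1/p_2.
Rearranging, p_2·x_2 = (1/3)·p_1·x_1. Substituting into the budget gives p_1·x_1·(1 + (1/3)) = M.
Demand: x_1*(p_1,p_2,M) = 0.75·M/p_1 and x_2* = 0.25·M/p_2.
At p_1=1.2, p_2=7.05, M=100: x_2* = 0.25·100/7.05 = 3.5461.
At M' = 450: x_2* = 15.9574. Change: 15.9574 − 3.5461 = 12.4113.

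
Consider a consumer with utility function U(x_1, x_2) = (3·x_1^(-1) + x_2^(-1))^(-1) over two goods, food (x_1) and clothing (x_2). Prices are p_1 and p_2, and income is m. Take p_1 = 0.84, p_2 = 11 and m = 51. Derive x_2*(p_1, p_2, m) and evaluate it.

x_2* = 3.1356

MRS = MU_x_1/MU_x_2 = 3·(x_2/x_1)^(2). Set equal to p_1/p_2.
Hence x_2/x_1 = ((1/3)·p_1/p_2)^(1/(2)), i.e. raised to the 0.5 power.
Substitute x_2 = (x_2/x_1)·x_1 into the budget: x_1* = m/(p_1 + p_2·(x_2/x_1)).
Numerically x_2/x_1 = 0.159545, so x_1* = 51/(0.84 + 11·0.159545) = 19.6532 and x_2* = 0.159545·19.6532 = 3.1356.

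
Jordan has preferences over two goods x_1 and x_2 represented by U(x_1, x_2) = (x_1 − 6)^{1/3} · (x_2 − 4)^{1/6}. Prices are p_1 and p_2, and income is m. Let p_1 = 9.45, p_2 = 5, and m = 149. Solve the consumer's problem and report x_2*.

After buying the subsistence bundle (6, 4), a share 2/3 of the remaining income goes to x_1: x_1* = 6 + 2/3·(m − 6p_1 − 4p_2)/p_1.
Discretionary income = 149 − 6·9.45 − 4·5 = 72.3; x_2* = 4 + 1/3·72.3/5 = 8.82.

x_2* = 8.82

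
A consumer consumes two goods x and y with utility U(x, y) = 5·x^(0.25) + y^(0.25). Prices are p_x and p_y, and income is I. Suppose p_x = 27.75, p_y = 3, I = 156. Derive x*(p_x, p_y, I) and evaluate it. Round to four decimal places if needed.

MU_x ∝ 5·x^(-0.75), MU_y ∝ y^(-0.75), so MRS = 5·(y/x)^(0.75) = p_x/p_y.
Hence y/x = ((1/5)·p_x/p_y)^(1/(0.75)), i.e. raised to the 4/3 power.
With the ratio pinned down, the budget gives x* = I/(p_x + p_y·(y/x)) and y* = (y/x)·x*.
Numerically y/x = 2.271062, so x* = 156/(27.75 + 3·2.271062) = 4.5135.

x* = 4.5135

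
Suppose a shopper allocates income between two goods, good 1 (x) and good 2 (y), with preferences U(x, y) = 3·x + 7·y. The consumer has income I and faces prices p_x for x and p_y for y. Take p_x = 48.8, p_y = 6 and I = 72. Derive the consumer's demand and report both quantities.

Perfect substitutes: compare marginal utility per dollar. 3/p_x vs 7/p_y → 0.0615 vs 1.1667.
y gives more utility per dollar, so spend all income on y: y* = I/p_y, x* = 0.
Numerically: x* = 0, y* = 12.

x* = 0, y* = 12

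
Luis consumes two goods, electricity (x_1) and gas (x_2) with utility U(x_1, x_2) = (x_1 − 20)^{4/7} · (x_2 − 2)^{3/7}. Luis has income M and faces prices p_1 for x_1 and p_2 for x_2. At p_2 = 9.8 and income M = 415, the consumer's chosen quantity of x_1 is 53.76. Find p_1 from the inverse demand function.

MRS = (4/3)·(x_2−2)/(x_1−20). Tangency with p_1/p_2 gives x_2−2 = (3/4)·(p_1/p_2)·(x_1−20).
After buying the subsistence bundle (20, 2), a share 4/7 of the remaining income goes to x_1: x_1* = 20 + 4/7·(M − 20p_1 − 2p_2)/p_1.
Set x_1* = 53.76 in the demand function and solve for p_1: p_1 = 5.

p_1 = 5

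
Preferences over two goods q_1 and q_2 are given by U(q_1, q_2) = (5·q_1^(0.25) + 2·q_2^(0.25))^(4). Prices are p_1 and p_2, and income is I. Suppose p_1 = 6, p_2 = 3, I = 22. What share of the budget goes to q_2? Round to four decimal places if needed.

MRS = MU_q_1/MU_q_2 = (5/2)·(q_2/q_1)^(0.75). Set equal to p_1/p_2.
Solve for the ratio: q_2/q_1 = [(2/5)·p_1/p_2]^(4/3).
Substitute q_2 = (q_2/q_1)·q_1 into the budget: q_1* = I/(p_1 + p_2·(q_2/q_1)).
Numerically q_2/q_1 = 0.742654, so q_1* = 22/(6 + 3·0.742654) = 2.6738 and q_2* = 0.742654·2.6738 = 1.9857.
Expenditure on q_2: 3·1.9857 = 5.9571; share = 0.2708.

share on q_2 = 0.2708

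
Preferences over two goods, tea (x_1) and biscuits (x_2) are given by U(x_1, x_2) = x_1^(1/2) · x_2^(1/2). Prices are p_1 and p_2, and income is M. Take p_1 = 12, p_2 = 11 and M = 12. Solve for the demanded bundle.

x_1* = 0.5, x_2* = 0.5455

Tangency: MRS = x_2/x_1 = p_1/p_2.
Rearranging, p_2·x_2 = p_1·x_1. Substituting into the budget gives p_1·x_1·(1 + 1) = M.
Demand: x_1*(p_1,p_2,M) = 0.5·M/p_1 and x_2* = 0.5·M/p_2.
At p_1=12, p_2=11, M=12: x_1* = 0.5·12/12 = 0.5, x_2* = 0.5455.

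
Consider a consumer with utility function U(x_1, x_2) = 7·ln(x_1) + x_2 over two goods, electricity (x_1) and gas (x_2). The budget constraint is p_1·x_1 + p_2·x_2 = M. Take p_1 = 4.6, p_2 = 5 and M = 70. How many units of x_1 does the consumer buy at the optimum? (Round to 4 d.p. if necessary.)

So x_1*(p_1,p_2) = 7·p_2/p_1, independent of income; and x_2* = (M − 7·p_2)/p_2.
At the given prices: x_1* = 7·5/4.6 = 7.6087.

x_1* = 7.6087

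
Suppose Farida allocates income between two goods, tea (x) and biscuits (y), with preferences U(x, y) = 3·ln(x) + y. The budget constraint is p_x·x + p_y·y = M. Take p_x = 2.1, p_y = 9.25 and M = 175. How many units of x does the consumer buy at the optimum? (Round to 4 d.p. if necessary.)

x* = 13.2143

Set MRS = p_x/p_y: (3/x)/1 = p_x/p_y.
So x*(p_x,p_y) = 3·p_y/p_x, independent of income; and y* = (M − 3·p_y)/p_y.
At the given prices: x* = 3·9.25/2.1 = 13.2143.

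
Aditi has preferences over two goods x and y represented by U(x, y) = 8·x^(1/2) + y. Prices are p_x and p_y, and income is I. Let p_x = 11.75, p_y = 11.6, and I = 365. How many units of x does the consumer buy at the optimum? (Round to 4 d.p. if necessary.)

Utility is quasi-linear in y; the FOC for x is 4/√x = p_x/p_y.
Solve: √x = 4·p_y/p_x, so x*(p_x,p_y) = (4·p_y/p_x)², and y* = (I − p_x·x*)/p_y.
Plugging in: x* = (4·11.6/11.75)² = 15.5941.

x* = 15.5941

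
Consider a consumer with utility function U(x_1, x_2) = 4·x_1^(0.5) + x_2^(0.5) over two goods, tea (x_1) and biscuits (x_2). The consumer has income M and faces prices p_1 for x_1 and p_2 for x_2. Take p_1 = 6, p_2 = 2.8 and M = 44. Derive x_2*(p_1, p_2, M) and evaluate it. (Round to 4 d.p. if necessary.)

x_2* = 1.856

From the CES first-order condition, 4·(x_2/x_1)^(0.5) = p_1/p_2.
Hence x_2/x_1 = ((1/4)·p_1/p_2)^(1/(0.5)), i.e. raised to the 2 power.
With the ratio pinned down, the budget gives x_1* = M/(p_1 + p_2·(x_2/x_1)) and x_2* = (x_2/x_1)·x_1*.
Numerically x_2/x_1 = 0.28699, so x_1* = 44/(6 + 2.8·0.28699) = 6.4672 and x_2* = 0.28699·6.4672 = 1.856.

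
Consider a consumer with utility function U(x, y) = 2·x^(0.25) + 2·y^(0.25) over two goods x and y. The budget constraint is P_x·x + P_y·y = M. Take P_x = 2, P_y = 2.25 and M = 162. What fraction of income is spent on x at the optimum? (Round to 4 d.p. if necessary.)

share on x = 0.5098

Numerically y/x = 0.854666, so x* = 162/(2 + 2.25·0.854666) = 41.2949 and y* = 0.854666·41.2949 = 35.2934.
Expenditure on x: 2·41.2949 = 82.5899; share = 0.5098.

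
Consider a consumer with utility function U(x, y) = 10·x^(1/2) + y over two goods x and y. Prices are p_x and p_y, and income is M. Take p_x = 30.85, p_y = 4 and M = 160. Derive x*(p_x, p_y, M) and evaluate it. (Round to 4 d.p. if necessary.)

x* = 0.4203

MU_x = 5/√x, MU_y = 1. Tangency: 5/√x = p_x/p_y.
Solve: √x = 5·p_y/p_x, so x*(p_x,p_y) = (5·p_y/p_x)², and y* = (M − p_x·x*)/p_y.
Plugging in: x* = (5·4/30.85)² = 0.4203.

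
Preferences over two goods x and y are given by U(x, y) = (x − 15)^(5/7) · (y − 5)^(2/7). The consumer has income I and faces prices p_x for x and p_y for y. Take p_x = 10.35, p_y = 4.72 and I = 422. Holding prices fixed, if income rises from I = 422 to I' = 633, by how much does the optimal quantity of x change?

Substituting into the budget: x* = 15 + 5/7·(I − 15·p_x − 5·p_y)/p_x, and y* = 5 + 2/7·(…)/p_y.
Discretionary income = 422 − 15·10.35 − 5·4.72 = 243.15; x* = 15 + 5/7·243.15/10.35 = 31.7805.
At I' = 633: x* = 46.3423. Change: 46.3423 − 31.7805 = 14.5618.

Δx* = 14.5618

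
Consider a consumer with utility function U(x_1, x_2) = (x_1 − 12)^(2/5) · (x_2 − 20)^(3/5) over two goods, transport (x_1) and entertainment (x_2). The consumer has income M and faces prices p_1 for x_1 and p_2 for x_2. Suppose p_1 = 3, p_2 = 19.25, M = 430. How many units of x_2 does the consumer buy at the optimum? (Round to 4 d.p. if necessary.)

x_2* = 20.2805

MRS = (2/3)·(x_2−20)/(x_1−12). Tangency with p_1/p_2 gives x_2−20 = (3/2)·(p_1/p_2)·(x_1−12).
After buying the subsistence bundle (12, 20), a share 0.4 of the remaining income goes to x_1: x_1* = 12 + 0.4·(M − 12p_1 − 20p_2)/p_1.
Discretionary income = 430 − 12·3 − 20·19.25 = 9; x_2* = 20 + 0.6·9/19.25 = 20.2805.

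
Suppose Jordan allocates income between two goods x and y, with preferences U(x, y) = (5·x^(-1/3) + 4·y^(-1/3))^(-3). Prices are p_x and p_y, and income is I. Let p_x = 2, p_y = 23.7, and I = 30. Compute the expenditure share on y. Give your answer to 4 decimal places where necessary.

share on y = 0.6108

Numerically y/x = 0.132443, so x* = 30/(2 + 23.7·0.132443) = 5.8378 and y* = 0.132443·5.8378 = 0.7732.
Expenditure on y: 23.7·0.7732 = 18.3243; share = 0.6108.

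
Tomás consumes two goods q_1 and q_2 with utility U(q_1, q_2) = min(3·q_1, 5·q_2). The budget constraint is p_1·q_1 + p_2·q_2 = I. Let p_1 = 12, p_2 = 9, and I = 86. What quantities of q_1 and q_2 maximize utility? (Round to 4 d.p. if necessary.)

Demand: q_1*(p_1,p_2,I) = 5·I/(5·p_1 + 3·p_2), q_2* = 3·I/(5·p_1 + 3·p_2).
Here 5·12 + 3·9 = 87, giving q_1* = 4.9425 and q_2* = 2.9655.

q_1* = 4.9425, q_2* = 2.9655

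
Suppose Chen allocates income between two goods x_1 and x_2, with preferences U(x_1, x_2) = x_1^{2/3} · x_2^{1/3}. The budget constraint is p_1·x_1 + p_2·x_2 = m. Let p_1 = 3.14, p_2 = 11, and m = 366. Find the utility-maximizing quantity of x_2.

x_2* = 11.0909

Tangency: MRS = 2·x_2/x_1 = p_1/p_2.
So 2/3·p_2·x_2 = 1/3·p_1·x_1; combined with the budget, a share 2/3 of income goes to x_1.
Demand: x_1*(p_1,p_2,m) = 2/3·m/p_1 and x_2* = 1/3·m/p_2.
At p_1=3.14, p_2=11, m=366: x_2* = 1/3·366/11 = 11.0909.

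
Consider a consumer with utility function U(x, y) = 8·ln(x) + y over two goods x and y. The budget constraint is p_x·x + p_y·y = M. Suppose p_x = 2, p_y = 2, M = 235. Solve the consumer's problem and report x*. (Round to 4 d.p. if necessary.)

x* = 8

MU_x = 8/x, MU_y = 1. Tangency: 8/x = p_x/p_y.
So x*(p_x,p_y) = 8·p_y/p_x, independent of income; and y* = (M − 8·p_y)/p_y.
At the given prices: x* = 8·2/2 = 8.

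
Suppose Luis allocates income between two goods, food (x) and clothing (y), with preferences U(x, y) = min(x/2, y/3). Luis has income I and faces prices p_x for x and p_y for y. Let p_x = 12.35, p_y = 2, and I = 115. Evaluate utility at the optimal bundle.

V = 3.7459

With perfect complements, no substitution: consume in ratio x:y = 2:3.
Budget: p_x·x + p_y·(3/2)·x = I, so (2·p_x + 3·p_y)·x = 2·I.
Demand: x*(p_x,p_y,I) = 2·I/(2·p_x + 3·p_y), y* = 3·I/(2·p_x + 3·p_y).
Here 2·12.35 + 3·2 = 30.7, giving x* = 7.4919 and y* = 11.2378.
Utility at the optimum: U(7.4919, 11.2378) = 3.7459.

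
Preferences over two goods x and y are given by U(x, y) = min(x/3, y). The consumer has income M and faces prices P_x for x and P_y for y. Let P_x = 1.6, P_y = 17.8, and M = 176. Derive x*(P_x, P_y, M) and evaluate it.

x* = 23.3628

Demand: x*(P_x,P_y,M) = 3·M/(3·P_x + P_y), y* = M/(3·P_x + P_y).
Here 3·1.6 + 17.8 = 22.6, giving x* = 23.3628.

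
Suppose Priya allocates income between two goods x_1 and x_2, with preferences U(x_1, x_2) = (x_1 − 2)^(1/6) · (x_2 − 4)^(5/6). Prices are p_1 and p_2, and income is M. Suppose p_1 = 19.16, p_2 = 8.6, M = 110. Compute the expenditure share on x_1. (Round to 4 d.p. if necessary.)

share on x_1 = 0.4048

MRS = (1/5)·(x_2−4)/(x_1−2). Tangency with p_1/p_2 gives x_2−4 = 5·(p_1/p_2)·(x_1−2).
Substituting into the budget: x_1* = 2 + 1/6·(M − 2·p_1 − 4·p_2)/p_1, and x_2* = 4 + 5/6·(…)/p_2.
Discretionary income = 110 − 2·19.16 − 4·8.6 = 37.28; x_1* = 2 + 1/6·37.28/19.16 = 2.3243; x_2* = 4 + 5/6·37.28/8.6 = 7.6124.
Expenditure on x_1: 19.16·2.3243 = 44.5333; share = 0.4048.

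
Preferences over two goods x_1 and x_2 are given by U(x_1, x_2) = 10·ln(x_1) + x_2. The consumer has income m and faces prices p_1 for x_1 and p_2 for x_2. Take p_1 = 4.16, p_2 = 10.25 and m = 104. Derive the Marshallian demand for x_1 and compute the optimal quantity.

MU_x_1 = 10/x_1, MU_x_2 = 1. Tangency: 10/x_1 = p_1/p_2.
So x_1*(p_1,p_2) = 10·p_2/p_1, independent of income; and x_2* = (m − 10·p_2)/p_2.
At the given prices: x_1* = 10·10.25/4.16 = 24.6394.

x_1* = 24.6394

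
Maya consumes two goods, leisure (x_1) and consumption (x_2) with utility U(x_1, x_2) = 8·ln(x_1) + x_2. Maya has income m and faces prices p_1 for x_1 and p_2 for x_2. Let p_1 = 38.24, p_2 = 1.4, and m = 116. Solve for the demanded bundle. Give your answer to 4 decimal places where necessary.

x_1* = 0.2929, x_2* = 74.8571

MU_x_1 = 8/x_1, MU_x_2 = 1. Tangency: 8/x_1 = p_1/p_2.
So x_1*(p_1,p_2) = 8·p_2/p_1, independent of income; and x_2* = (m − 8·p_2)/p_2.
At the given prices: x_1* = 8·1.4/38.24 = 0.2929, and x_2* = 74.8571.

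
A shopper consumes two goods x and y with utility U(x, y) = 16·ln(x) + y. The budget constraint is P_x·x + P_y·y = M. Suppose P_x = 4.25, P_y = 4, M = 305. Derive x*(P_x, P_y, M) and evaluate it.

x* = 15.0588

Set MRS = P_x/P_y: (16/x)/1 = P_x/P_y.
So x*(P_x,P_y) = 16·P_y/P_x, independent of income; and y* = (M − 16·P_y)/P_y.
At the given prices: x* = 16·4/4.25 = 15.0588.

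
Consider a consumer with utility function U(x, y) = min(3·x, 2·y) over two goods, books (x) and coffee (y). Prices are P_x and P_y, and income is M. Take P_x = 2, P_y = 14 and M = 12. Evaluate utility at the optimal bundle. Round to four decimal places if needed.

V = 1.5652

With perfect complements, no substitution: consume in ratio x:y = 2:3.
Budget: P_x·x + P_y·(3/2)·x = M, so (2·P_x + 3·P_y)·x = 2·M.
Demand: x*(P_x,P_y,M) = 2·M/(2·P_x + 3·P_y), y* = 3·M/(2·P_x + 3·P_y).
Here 2·2 + 3·14 = 46, giving x* = 0.5217 and y* = 0.7826.
Utility at the optimum: U(0.5217, 0.7826) = 1.5652.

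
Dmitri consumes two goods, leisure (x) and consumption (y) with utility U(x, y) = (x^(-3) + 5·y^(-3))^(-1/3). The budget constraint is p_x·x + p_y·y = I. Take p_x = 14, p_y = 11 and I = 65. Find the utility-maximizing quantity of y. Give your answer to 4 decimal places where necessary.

MU_x ∝ x^(-4), MU_y ∝ 5·y^(-4), so MRS = (1/5)·(y/x)^(4) = p_x/p_y.
Hence y/x = (5·p_x/p_y)^(1/(4)), i.e. raised to the 0.25 power.
Substitute y = (y/x)·x into the budget: x* = I/(p_x + p_y·(y/x)).
Numerically y/x = 1.588277, so x* = 65/(14 + 11·1.588277) = 2.0654 and y* = 1.588277·2.0654 = 3.2804.

y* = 3.2804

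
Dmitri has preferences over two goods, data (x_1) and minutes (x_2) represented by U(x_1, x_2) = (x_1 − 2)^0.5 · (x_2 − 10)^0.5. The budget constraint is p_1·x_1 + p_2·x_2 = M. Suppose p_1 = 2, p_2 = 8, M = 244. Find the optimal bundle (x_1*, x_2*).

x_1* = 42, x_2* = 20

This is Cobb-Douglas in (x_1−2, x_2−10): tangency gives 0.5·p_2·(x_2−10) = 0.5·p_1·(x_1−2).
Substituting into the budget: x_1* = 2 + 0.5·(M − 2·p_1 − 10·p_2)/p_1, and x_2* = 10 + 0.5·(…)/p_2.
Discretionary income = 244 − 2·2 − 10·8 = 160; x_1* = 2 + 0.5·160/2 = 42; x_2* = 10 + 0.5·160/8 = 20.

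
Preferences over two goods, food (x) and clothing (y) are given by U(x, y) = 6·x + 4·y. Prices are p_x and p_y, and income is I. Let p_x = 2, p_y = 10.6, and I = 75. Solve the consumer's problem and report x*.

x* = 37.5

Linear utility — the consumer picks whichever good has higher MU/price: 6/2 = 3 vs 4/10.6 = 0.3774.
x gives more utility per dollar, so spend all income on x: x* = I/p_x, y* = 0.
Numerically: x* = 37.5, y* = 0.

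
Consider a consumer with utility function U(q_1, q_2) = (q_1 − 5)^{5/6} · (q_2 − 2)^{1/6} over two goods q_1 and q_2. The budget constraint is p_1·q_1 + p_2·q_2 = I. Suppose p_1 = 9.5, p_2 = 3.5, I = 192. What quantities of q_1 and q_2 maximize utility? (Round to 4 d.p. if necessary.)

q_1* = 17.0614, q_2* = 8.5476

After buying the subsistence bundle (5, 2), a share 5/6 of the remaining income goes to q_1: q_1* = 5 + 5/6·(I − 5p_1 − 2p_2)/p_1.
Discretionary income = 192 − 5·9.5 − 2·3.5 = 137.5; q_1* = 5 + 5/6·137.5/9.5 = 17.0614; q_2* = 2 + 1/6·137.5/3.5 = 8.5476.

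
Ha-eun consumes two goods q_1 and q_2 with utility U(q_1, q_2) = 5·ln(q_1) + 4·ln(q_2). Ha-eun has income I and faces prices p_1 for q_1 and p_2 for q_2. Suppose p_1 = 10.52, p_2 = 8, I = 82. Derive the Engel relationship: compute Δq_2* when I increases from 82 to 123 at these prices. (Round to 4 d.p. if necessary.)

Tangency: MRS = (5/4)·q_2/q_1 = p_1/p_2.
So 5·p_2·q_2 = 4·p_1·q_1; combined with the budget, a share 5/9 of income goes to q_1.
Demand: q_1*(p_1,p_2,I) = 5/9·I/p_1 and q_2* = 4/9·I/p_2.
At p_1=10.52, p_2=8, I=82: q_2* = 4/9·82/8 = 4.5556.
At I' = 123: q_2* = 6.8333. Change: 6.8333 − 4.5556 = 2.2778.

Δq_2* = 2.2778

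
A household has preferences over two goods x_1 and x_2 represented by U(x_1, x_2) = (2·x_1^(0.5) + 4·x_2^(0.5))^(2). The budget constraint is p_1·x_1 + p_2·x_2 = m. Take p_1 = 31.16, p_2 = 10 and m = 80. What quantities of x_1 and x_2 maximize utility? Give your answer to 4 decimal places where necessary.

From the CES first-order condition, (1/2)·(x_2/x_1)^(0.5) = p_1/p_2.
Hence x_2/x_1 = (2·p_1/p_2)^(1/(0.5)), i.e. raised to the 2 power.
Substitute x_2 = (x_2/x_1)·x_1 into the budget: x_1* = m/(p_1 + p_2·(x_2/x_1)).
Numerically x_2/x_1 = 38.837824, so x_1* = 80/(31.16 + 10·38.837824) = 0.1907 and x_2* = 38.837824·0.1907 = 7.4058.

x_1* = 0.1907, x_2* = 7.4058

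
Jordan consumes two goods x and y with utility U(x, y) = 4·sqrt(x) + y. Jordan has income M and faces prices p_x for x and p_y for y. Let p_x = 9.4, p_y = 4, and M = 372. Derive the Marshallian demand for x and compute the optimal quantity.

MU_x = 2/√x, MU_y = 1. Tangency: 2/√x = p_x/p_y.
Thus x* = (2·p_y/p_x)² — independent of M — with the rest of income spent on y.
Plugging in: x* = (2·4/9.4)² = 0.7243.

x* = 0.7243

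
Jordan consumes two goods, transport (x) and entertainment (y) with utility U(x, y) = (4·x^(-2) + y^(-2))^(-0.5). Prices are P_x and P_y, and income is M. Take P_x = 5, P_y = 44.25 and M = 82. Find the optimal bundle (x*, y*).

x* = 4.4381, y* = 1.3516

From the CES first-order condition, 4·(y/x)^(3) = P_x/P_y.
Hence y/x = ((1/4)·P_x/P_y)^(1/(3)), i.e. raised to the 1/3 power.
Substitute y = (y/x)·x into the budget: x* = M/(P_x + P_y·(y/x)).
Numerically y/x = 0.304555, so x* = 82/(5 + 44.25·0.304555) = 4.4381 and y* = 0.304555·4.4381 = 1.3516.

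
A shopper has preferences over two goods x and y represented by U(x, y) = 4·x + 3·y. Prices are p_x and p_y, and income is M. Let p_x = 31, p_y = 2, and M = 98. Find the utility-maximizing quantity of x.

x* = 0

Linear utility — the consumer picks whichever good has higher MU/price: 4/31 = 0.129 vs 3/2 = 1.5.
y gives more utility per dollar, so spend all income on y: y* = M/p_y, x* = 0.
Numerically: x* = 0, y* = 49.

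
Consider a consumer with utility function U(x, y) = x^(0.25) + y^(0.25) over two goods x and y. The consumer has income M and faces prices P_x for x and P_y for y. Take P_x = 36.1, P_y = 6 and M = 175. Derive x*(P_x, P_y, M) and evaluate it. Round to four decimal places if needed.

MU_x ∝ x^(-0.75), MU_y ∝ y^(-0.75), so MRS = (y/x)^(0.75) = P_x/P_y.
Hence y/x = (P_x/P_y)^(1/(0.75)), i.e. raised to the 4/3 power.
With the ratio pinned down, the budget gives x* = M/(P_x + P_y·(y/x)) and y* = (y/x)·x*.
Numerically y/x = 10.943123, so x* = 175/(36.1 + 6·10.943123) = 1.7198.

x* = 1.7198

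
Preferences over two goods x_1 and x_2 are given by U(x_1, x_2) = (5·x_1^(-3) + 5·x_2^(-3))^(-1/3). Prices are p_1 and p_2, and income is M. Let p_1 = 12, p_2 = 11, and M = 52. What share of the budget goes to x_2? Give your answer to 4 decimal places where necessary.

MU_x_1 ∝ 5·x_1^(-4), MU_x_2 ∝ 5·x_2^(-4), so MRS = (x_2/x_1)^(4) = p_1/p_2.
Hence x_2/x_1 = (p_1/p_2)^(1/(4)), i.e. raised to the 0.25 power.
Substitute x_2 = (x_2/x_1)·x_1 into the budget: x_1* = M/(p_1 + p_2·(x_2/x_1)).
Numerically x_2/x_1 = 1.021991, so x_1* = 52/(12 + 11·1.021991) = 2.2373 and x_2* = 1.021991·2.2373 = 2.2865.
Expenditure on x_2: 11·2.2865 = 25.1519; share = 0.4837.

share on x_2 = 0.4837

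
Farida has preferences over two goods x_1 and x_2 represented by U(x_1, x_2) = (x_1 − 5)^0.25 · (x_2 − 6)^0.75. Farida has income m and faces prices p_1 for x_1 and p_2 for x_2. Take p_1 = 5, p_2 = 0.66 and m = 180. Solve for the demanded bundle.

Let x_1' = x_1−5, x_2' = x_2−6. MRS = (1/3)·x_2'/x_1' = p_1/p_2.
After buying the subsistence bundle (5, 6), a share 0.25 of the remaining income goes to x_1: x_1* = 5 + 0.25·(m − 5p_1 − 6p_2)/p_1.
Discretionary income = 180 − 5·5 − 6·0.66 = 151.04; x_1* = 5 + 0.25·151.04/5 = 12.552; x_2* = 6 + 0.75·151.04/0.66 = 177.6364.

x_1* = 12.552, x_2* = 177.6364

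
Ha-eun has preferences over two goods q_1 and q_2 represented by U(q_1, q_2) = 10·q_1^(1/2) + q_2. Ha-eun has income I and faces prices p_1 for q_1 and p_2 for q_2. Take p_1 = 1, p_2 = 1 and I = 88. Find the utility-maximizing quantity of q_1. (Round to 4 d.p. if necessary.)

q_1* = 25

Set MRS = p_1/p_2: 5·q_1^(−1/2) = p_1/p_2.
Thus q_1* = (5·p_2/p_1)² — independent of I — with the rest of income spent on q_2.
Plugging in: q_1* = (5·1/1)² = 25.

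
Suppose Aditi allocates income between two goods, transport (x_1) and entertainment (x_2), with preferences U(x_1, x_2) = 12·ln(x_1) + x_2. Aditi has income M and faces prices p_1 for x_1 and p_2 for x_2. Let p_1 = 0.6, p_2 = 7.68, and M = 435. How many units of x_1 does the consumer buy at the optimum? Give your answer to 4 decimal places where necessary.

x_1* = 153.6

Set MRS = p_1/p_2: (12/x_1)/1 = p_1/p_2.
So x_1*(p_1,p_2) = 12·p_2/p_1, independent of income; and x_2* = (M − 12·p_2)/p_2.
At the given prices: x_1* = 12·7.68/0.6 = 153.6.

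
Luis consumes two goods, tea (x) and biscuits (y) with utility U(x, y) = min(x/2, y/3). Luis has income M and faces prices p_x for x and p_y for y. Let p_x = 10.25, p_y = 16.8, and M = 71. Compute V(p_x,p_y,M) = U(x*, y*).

Demand: x*(p_x,p_y,M) = 2·M/(2·p_x + 3·p_y), y* = 3·M/(2·p_x + 3·p_y).
Here 2·10.25 + 3·16.8 = 70.9, giving x* = 2.0028 and y* = 3.0042.
Utility at the optimum: U(2.0028, 3.0042) = 1.0014.

V = 1.0014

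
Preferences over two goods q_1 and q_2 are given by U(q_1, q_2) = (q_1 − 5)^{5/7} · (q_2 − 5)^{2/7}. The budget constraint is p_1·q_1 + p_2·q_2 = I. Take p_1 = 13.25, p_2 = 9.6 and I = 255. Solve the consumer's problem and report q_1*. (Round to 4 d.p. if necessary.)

Let q_1' = q_1−5, q_2' = q_2−5. MRS = (5/2)·q_2'/q_1' = p_1/p_2.
Substituting into the budget: q_1* = 5 + 5/7·(I − 5·p_1 − 5·p_2)/p_1, and q_2* = 5 + 2/7·(…)/p_2.
Discretionary income = 255 − 5·13.25 − 5·9.6 = 140.75; q_1* = 5 + 5/7·140.75/13.25 = 12.5876.

q_1* = 12.5876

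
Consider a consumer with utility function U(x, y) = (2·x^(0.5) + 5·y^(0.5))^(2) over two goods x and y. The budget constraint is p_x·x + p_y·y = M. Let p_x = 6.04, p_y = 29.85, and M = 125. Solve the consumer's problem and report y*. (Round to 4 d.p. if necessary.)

y* = 2.3385

Numerically y/x = 0.255897, so x* = 125/(6.04 + 29.85·0.255897) = 9.1384 and y* = 0.255897·9.1384 = 2.3385.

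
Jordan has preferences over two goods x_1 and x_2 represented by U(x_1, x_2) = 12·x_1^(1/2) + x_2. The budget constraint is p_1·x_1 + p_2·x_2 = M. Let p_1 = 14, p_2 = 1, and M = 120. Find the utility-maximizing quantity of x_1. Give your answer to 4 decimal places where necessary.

Set MRS = p_1/p_2: 6·x_1^(−1/2) = p_1/p_2.
Thus x_1* = (6·p_2/p_1)² — independent of M — with the rest of income spent on x_2.
Plugging in: x_1* = (6·1/14)² = 0.1837.

x_1* = 0.1837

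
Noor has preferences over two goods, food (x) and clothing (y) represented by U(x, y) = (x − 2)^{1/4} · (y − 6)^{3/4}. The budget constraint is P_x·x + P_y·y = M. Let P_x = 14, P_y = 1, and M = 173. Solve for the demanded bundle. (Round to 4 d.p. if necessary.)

This is Cobb-Douglas in (x−2, y−6): tangency gives 0.25·P_y·(y−6) = 0.75·P_x·(x−2).
Substituting into the budget: x* = 2 + 0.25·(M − 2·P_x − 6·P_y)/P_x, and y* = 6 + 0.75·(…)/P_y.
Discretionary income = 173 − 2·14 − 6·1 = 139; x* = 2 + 0.25·139/14 = 4.4821; y* = 6 + 0.75·139/1 = 110.25.

x* = 4.4821, y* = 110.25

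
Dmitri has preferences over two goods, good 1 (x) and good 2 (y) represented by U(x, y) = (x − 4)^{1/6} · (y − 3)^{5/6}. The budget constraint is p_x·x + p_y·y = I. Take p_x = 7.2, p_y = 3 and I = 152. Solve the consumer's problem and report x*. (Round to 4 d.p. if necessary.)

x* = 6.6435

This is Cobb-Douglas in (x−4, y−3): tangency gives 1/6·p_y·(y−3) = 5/6·p_x·(x−4).
After buying the subsistence bundle (4, 3), a share 1/6 of the remaining income goes to x: x* = 4 + 1/6·(I − 4p_x − 3p_y)/p_x.
Discretionary income = 152 − 4·7.2 − 3·3 = 114.2; x* = 4 + 1/6·114.2/7.2 = 6.6435.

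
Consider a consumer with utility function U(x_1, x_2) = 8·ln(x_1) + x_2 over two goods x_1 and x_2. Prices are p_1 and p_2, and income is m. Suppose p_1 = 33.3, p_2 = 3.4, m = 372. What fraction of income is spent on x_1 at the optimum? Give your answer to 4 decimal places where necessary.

MU_x_1 = 8/x_1, MU_x_2 = 1. Tangency: 8/x_1 = p_1/p_2.
So x_1*(p_1,p_2) = 8·p_2/p_1, independent of income; and x_2* = (m − 8·p_2)/p_2.
At the given prices: x_1* = 8·3.4/33.3 = 0.8168, and x_2* = 101.4118.
Expenditure on x_1: 33.3·0.8168 = 27.2; share = 0.0731.

share on x_1 = 0.0731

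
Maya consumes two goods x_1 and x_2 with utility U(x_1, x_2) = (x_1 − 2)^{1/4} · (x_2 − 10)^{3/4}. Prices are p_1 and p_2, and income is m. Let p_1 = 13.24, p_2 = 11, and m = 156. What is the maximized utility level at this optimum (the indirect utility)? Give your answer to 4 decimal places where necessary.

Substituting into the budget: x_1* = 2 + 0.25·(m − 2·p_1 − 10·p_2)/p_1, and x_2* = 10 + 0.75·(…)/p_2.
Discretionary income = 156 − 2·13.24 − 10·11 = 19.52; x_1* = 2 + 0.25·19.52/13.24 = 2.3686; x_2* = 10 + 0.75·19.52/11 = 11.3309.
Utility at the optimum: U(2.3686, 11.3309) = 0.9655.

V = 0.9655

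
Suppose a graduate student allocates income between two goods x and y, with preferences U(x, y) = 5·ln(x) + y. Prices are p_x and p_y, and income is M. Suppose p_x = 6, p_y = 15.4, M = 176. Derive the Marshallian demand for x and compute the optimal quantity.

x* = 12.8333

Set MRS = p_x/p_y: (5/x)/1 = p_x/p_y.
So x*(p_x,p_y) = 5·p_y/p_x, independent of income; and y* = (M − 5·p_y)/p_y.
At the given prices: x* = 5·15.4/6 = 12.8333.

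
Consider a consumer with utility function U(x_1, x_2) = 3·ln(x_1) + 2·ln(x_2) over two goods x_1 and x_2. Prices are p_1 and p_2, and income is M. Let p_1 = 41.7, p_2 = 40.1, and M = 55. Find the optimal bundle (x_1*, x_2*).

x_1* = 0.7914, x_2* = 0.5486

The MRS is (3/2)·x_2/x_1. Set MRS = p_1/p_2.
Rearranging, p_2·x_2 = (2/3)·p_1·x_1. Substituting into the budget gives p_1·x_1·(1 + (2/3)) = M.
Demand: x_1*(p_1,p_2,M) = 0.6·M/p_1 and x_2* = 0.4·M/p_2.
At p_1=41.7, p_2=40.1, M=55: x_1* = 0.6·55/41.7 = 0.7914, x_2* = 0.5486.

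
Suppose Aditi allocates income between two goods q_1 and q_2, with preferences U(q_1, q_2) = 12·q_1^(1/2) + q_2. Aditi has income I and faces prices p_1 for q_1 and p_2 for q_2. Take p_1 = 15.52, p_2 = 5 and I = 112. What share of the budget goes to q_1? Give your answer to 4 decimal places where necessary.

MU_q_1 = 6/√q_1, MU_q_2 = 1. Tangency: 6/√q_1 = p_1/p_2.
Solve: √q_1 = 6·p_2/p_1, so q_1*(p_1,p_2) = (6·p_2/p_1)², and q_2* = (I − p_1·q_1*)/p_2.
Plugging in: q_1* = (6·5/15.52)² = 3.7364, q_2* = 10.8021.
Expenditure on q_1: 15.52·3.7364 = 57.9897; share = 0.5178.

share on q_1 = 0.5178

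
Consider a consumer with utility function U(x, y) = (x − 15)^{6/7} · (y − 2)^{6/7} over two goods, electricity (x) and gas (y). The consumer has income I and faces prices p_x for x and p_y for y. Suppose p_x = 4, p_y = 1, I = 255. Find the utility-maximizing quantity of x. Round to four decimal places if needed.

Substituting into the budget: x* = 15 + 0.5·(I − 15·p_x − 2·p_y)/p_x, and y* = 2 + 0.5·(…)/p_y.
Discretionary income = 255 − 15·4 − 2·1 = 193; x* = 15 + 0.5·193/4 = 39.125.

x* = 39.125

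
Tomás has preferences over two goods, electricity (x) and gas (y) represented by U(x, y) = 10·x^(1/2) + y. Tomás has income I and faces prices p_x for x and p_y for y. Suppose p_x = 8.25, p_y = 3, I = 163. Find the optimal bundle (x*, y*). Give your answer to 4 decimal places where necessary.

Utility is quasi-linear in y; the FOC for x is 5/√x = p_x/p_y.
Thus x* = (5·p_y/p_x)² — independent of I — with the rest of income spent on y.
Plugging in: x* = (5·3/8.25)² = 3.3058, y* = 45.2424.

x* = 3.3058, y* = 45.2424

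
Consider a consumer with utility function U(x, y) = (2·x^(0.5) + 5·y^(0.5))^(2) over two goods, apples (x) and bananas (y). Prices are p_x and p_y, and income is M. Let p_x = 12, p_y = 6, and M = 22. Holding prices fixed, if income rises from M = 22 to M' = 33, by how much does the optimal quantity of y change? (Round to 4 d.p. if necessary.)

MU_x ∝ 2·x^(-0.5), MU_y ∝ 5·y^(-0.5), so MRS = (2/5)·(y/x)^(0.5) = p_x/p_y.
Solve for the ratio: y/x = [(5/2)·p_x/p_y]^(2).
Substitute y = (y/x)·x into the budget: x* = M/(p_x + p_y·(y/x)).
Numerically y/x = 25, so x* = 22/(12 + 6·25) = 0.1358 and y* = 25·0.1358 = 3.3951.
At M' = 33: y* = 5.0926. Change: 5.0926 − 3.3951 = 1.6975.

Δy* = 1.6975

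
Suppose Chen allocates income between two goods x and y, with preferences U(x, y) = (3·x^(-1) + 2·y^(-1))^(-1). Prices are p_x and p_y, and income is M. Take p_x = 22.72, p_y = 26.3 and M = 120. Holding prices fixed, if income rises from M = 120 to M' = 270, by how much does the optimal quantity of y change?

Numerically y/x = 0.758893, so x* = 120/(22.72 + 26.3·0.758893) = 2.8117 and y* = 0.758893·2.8117 = 2.1338.
At M' = 270: y* = 4.801. Change: 4.801 − 2.1338 = 2.6672.

Δy* = 2.6672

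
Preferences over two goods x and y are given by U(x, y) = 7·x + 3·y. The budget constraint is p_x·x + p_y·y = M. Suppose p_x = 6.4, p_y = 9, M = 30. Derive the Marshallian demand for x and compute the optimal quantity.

Linear utility — the consumer picks whichever good has higher MU/price: 7/6.4 = 1.0938 vs 3/9 = 0.3333.
x gives more utility per dollar, so spend all income on x: x* = M/p_x, y* = 0.
Numerically: x* = 4.6875, y* = 0.

x* = 4.6875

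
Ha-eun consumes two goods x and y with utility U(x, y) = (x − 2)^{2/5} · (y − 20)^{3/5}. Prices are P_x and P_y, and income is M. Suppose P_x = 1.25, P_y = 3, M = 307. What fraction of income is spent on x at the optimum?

share on x = 0.3267

Let x' = x−2, y' = y−20. MRS = (2/3)·y'/x' = P_x/P_y.
After buying the subsistence bundle (2, 20), a share 0.4 of the remaining income goes to x: x* = 2 + 0.4·(M − 2P_x − 20P_y)/P_x.
Discretionary income = 307 − 2·1.25 − 20·3 = 244.5; x* = 2 + 0.4·244.5/1.25 = 80.24; y* = 20 + 0.6·244.5/3 = 68.9.
Expenditure on x: 1.25·80.24 = 100.3; share = 0.3267.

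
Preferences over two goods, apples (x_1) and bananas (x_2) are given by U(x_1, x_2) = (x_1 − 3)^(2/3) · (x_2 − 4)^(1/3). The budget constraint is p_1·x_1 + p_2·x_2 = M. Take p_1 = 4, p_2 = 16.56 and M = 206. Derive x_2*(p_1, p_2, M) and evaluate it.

x_2* = 6.5717

Let x_1' = x_1−3, x_2' = x_2−4. MRS = 2·x_2'/x_1' = p_1/p_2.
Substituting into the budget: x_1* = 3 + 2/3·(M − 3·p_1 − 4·p_2)/p_1, and x_2* = 4 + 1/3·(…)/p_2.
Discretionary income = 206 − 3·4 − 4·16.56 = 127.76; x_2* = 4 + 1/3·127.76/16.56 = 6.5717.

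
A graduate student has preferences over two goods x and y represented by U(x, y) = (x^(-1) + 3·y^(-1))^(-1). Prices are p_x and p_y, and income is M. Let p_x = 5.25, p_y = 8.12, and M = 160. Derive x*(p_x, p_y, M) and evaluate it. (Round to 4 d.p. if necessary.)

x* = 9.6625

MRS = MU_x/MU_y = (1/3)·(y/x)^(2). Set equal to p_x/p_y.
Hence y/x = (3·p_x/p_y)^(1/(2)), i.e. raised to the 0.5 power.
With the ratio pinned down, the budget gives x* = M/(p_x + p_y·(y/x)) and y* = (y/x)·x*.
Numerically y/x = 1.392715, so x* = 160/(5.25 + 8.12·1.392715) = 9.6625.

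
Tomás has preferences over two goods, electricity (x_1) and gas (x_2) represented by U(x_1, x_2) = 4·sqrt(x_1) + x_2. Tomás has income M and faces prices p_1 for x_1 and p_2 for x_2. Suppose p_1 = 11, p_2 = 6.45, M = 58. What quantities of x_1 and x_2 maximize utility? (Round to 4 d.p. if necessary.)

Set MRS = p_1/p_2: 2·x_1^(−1/2) = p_1/p_2.
Solve: √x_1 = 2·p_2/p_1, so x_1*(p_1,p_2) = (2·p_2/p_1)², and x_2* = (M − p_1·x_1*)/p_2.
Plugging in: x_1* = (2·6.45/11)² = 1.3753, x_2* = 6.6468.

x_1* = 1.3753, x_2* = 6.6468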